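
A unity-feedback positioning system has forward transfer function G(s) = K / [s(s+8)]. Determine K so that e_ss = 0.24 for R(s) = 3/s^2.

100

System type = 1 (one pole at s=0).
K_v = lim_{s→0} s·G(s) = K / (8) = 0.125·K.
e_ss = 3/K_v = 0.24 ⇒ K_v = 12.5 ⇒ K = 12.5/0.125 = 100.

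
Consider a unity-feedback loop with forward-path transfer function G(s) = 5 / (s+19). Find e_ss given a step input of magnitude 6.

4.75

The open loop has no poles at the origin → type 0 system.
K_p = lim_{s→0} G(s) = 5 / (19) = 5/19.
e_ss = 6/(1 + K_p) = 6/(24/19) = 4.75.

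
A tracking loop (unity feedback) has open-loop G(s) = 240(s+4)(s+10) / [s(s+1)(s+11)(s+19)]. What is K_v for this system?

G(s) has one factor of s in the denominator, so the system is type 1.
K_v = lim_{s→0} s·G(s) = 240·4·10 / (1·11·19) = 9600/209.

9600/209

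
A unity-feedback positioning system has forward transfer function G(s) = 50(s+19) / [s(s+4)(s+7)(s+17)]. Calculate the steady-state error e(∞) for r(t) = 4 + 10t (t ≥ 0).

G(s) has one factor of s in the denominator, so the system is type 1. By superposition:
  • 4: tracked with zero error.
  • 10t: e_ss = 10/K_v with K_v=475/238 → 476/95.
Total e_ss = 476/95.

476/95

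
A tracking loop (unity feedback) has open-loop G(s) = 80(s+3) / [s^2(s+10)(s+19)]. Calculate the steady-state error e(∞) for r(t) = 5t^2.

95/12

System type = 2 (two poles at s=0).
K_a = lim_{s→0} s^2·G(s) = 80·3 / (10·19) = 24/19.
r(t) = 5t^2 gives R(s) = 10/s^3.
e_ss = 10/K_a = 10/(24/19) = 95/12.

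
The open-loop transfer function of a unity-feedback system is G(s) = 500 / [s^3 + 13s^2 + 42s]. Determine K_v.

The denominator has no term below 42s — 1 pole at s=0, type 1.
K_v = lim_{s→0} s·G(s) = 500 / 42 = 250/21.

250/21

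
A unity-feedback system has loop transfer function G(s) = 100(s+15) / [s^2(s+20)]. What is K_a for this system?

G(s) has two factors of s in the denominator, so the system is type 2.
K_a = lim_{s→0} s^2·G(s) = 100·15 / (20) = 75.

75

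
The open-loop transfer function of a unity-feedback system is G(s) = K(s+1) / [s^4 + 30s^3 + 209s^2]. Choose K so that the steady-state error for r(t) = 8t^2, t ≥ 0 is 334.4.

The denominator has no term below 209s^2 — 2 poles at s=0, type 2.
K_a = lim_{s→0} s^2·G(s) = K·1 / 209 = (1/209)·K.
e_ss = 16/K_a = 334.4 ⇒ K_a = 10/209 ⇒ K = (10/209)/(1/209) = 10.

10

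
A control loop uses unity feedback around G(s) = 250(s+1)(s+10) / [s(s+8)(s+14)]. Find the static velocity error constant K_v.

The open loop has one pole at the origin → type 1 system.
K_v = lim_{s→0} s·G(s) = 250·1·10 / (8·14) = 625/28.

625/28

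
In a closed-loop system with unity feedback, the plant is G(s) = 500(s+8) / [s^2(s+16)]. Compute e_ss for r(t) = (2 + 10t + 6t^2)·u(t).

Two free integrators in G(s): this is a type 2 system. Taking each input component in turn:
  • 2: tracked with zero error.
  • 10t: tracked with zero error.
  • 6t^2: e_ss = 12/K_a with K_a=250 → 0.048.
Total e_ss = 0.048.

0.048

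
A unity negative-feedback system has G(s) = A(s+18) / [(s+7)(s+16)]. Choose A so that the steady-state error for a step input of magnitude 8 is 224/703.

No free integrators in G(s): this is a type 0 system.
K_p = lim_{s→0} G(s) = A·18 / (7·16) = (9/56)·A.
e_ss = 8/(1 + K_p) = 224/703 ⇒ 1 + (9/56)·A = 703/28 ⇒ A = 150.

150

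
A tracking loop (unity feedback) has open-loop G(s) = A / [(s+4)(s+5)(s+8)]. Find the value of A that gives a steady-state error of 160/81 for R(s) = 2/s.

G(s) has no factors of s in the denominator, so the system is type 0.
K_p = lim_{s→0} G(s) = A / (4·5·8) = (1/160)·A.
e_ss = 2/(1 + K_p) = 160/81 ⇒ 1 + (1/160)·A = 1.0125 ⇒ A = 2.

2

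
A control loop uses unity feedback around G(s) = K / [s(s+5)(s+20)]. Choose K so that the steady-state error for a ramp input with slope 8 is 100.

8

System type = 1 (one pole at s=0).
K_v = lim_{s→0} s·G(s) = K / (5·20) = 0.01·K.
e_ss = 8/K_v = 100 ⇒ K_v = 0.08 ⇒ K = 0.08/0.01 = 8.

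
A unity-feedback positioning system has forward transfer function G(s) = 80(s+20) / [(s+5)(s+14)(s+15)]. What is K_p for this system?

G(s) has no factors of s in the denominator, so the system is type 0.
K_p = lim_{s→0} G(s) = 80·20 / (5·14·15) = 32/21.

32/21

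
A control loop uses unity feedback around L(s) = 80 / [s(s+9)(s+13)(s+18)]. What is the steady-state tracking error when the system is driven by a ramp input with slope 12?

One free integrator in L(s): this is a type 1 system.
K_v = lim_{s→0} s·L(s) = 80 / (9·13·18) = 40/1053.
e_ss = 12/K_v = 12/(40/1053) = 315.9.

315.9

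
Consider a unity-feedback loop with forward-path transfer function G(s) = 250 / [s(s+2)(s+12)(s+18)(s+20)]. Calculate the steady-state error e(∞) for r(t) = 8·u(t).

0

The open loop has one pole at the origin → type 1 system.
A type-1 system has K_p = ∞, so it tracks a step input with zero steady-state error.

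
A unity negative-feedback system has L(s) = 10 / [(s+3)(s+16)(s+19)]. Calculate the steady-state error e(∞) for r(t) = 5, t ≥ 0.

2280/461

L(s) has no factors of s in the denominator, so the system is type 0.
K_p = lim_{s→0} L(s) = 10 / (3·16·19) = 5/456.
e_ss = 5/(1 + K_p) = 5/(461/456) = 2280/461.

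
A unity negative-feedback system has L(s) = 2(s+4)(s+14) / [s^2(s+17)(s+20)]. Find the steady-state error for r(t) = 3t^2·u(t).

System type = 2 (two poles at s=0).
K_a = lim_{s→0} s^2·L(s) = 2·4·14 / (17·20) = 28/85.
r(t) = 3t^2 gives R(s) = 6/s^3.
e_ss = 6/K_a = 6/(28/85) = 255/14.

255/14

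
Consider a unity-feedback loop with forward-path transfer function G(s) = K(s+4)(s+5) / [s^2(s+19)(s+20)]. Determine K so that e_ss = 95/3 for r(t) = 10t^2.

12

Two free integrators in G(s): this is a type 2 system.
K_a = lim_{s→0} s^2·G(s) = K·4·5 / (19·20) = (1/19)·K.
e_ss = 20/K_a = 95/3 ⇒ K_a = 12/19 ⇒ K = (12/19)/(1/19) = 12.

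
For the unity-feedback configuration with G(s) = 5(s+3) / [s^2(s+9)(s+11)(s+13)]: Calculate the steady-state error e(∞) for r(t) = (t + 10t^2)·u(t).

1716

System type = 2 (two poles at s=0). Taking each input component in turn:
  • t: tracked with zero error.
  • 10t^2: e_ss = 20/K_a with K_a=5/429 → 1716.
Total e_ss = 1716.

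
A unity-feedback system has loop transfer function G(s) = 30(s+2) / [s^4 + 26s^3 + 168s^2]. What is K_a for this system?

The denominator has no term below 168s^2 — 2 poles at s=0, type 2.
K_a = lim_{s→0} s^2·G(s) = 30·2 / 168 = 5/14.

5/14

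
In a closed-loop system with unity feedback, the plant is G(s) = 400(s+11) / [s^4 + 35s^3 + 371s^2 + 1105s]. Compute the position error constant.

infinity

K_p = lim_{s→0} G(s); with 1 pole at the origin the limit diverges, so K_p = ∞.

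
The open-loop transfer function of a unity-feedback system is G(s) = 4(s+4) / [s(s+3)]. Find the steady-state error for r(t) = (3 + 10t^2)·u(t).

infinity

One free integrator in G(s): this is a type 1 system. Taking each input component in turn:
  • 3: tracked with zero error.
  • 10t^2: a type-1 system cannot track it, e_ss → ∞.
The unbounded component dominates.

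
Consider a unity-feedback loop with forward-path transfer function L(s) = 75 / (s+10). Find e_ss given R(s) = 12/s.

The open loop has no poles at the origin → type 0 system.
K_p = lim_{s→0} L(s) = 75 / (10) = 7.5.
e_ss = 12/(1 + K_p) = 12/8.5 = 24/17.

24/17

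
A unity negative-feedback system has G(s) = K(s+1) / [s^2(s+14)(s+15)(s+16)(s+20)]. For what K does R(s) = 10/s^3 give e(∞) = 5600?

The open loop has two poles at the origin → type 2 system.
K_a = lim_{s→0} s^2·G(s) = K·1 / (14·15·16·20) = (1/67200)·K.
e_ss = 10/K_a = 5600 ⇒ K_a = 1/560 ⇒ K = (1/560)/(1/67200) = 120.

120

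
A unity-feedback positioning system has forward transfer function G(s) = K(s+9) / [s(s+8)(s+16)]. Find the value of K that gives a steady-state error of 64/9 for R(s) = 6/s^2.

12

One free integrator in G(s): this is a type 1 system.
K_v = lim_{s→0} s·G(s) = K·9 / (8·16) = (9/128)·K.
e_ss = 6/K_v = 64/9 ⇒ K_v = 27/32 ⇒ K = (27/32)/(9/128) = 12.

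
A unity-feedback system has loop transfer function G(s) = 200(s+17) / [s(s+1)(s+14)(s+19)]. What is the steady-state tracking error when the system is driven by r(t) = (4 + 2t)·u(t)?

One free integrator in G(s): this is a type 1 system. Taking each input component in turn:
  • 4: tracked with zero error.
  • 2t: e_ss = 2/K_v with K_v=1700/133 → 133/850.
Total e_ss = 133/850.

133/850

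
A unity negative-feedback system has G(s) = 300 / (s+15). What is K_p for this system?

20

System type = 0 (no poles at s=0).
K_p = lim_{s→0} G(s) = 300 / (15) = 20.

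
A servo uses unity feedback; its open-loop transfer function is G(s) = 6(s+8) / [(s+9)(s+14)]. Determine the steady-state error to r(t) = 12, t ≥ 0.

System type = 0 (no poles at s=0).
K_p = lim_{s→0} G(s) = 6·8 / (9·14) = 8/21.
e_ss = 12/(1 + K_p) = 12/(29/21) = 252/29.

252/29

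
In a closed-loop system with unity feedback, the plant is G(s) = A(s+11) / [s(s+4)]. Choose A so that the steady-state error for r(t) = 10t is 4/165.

The open loop has one pole at the origin → type 1 system.
K_v = lim_{s→0} s·G(s) = A·11 / (4) = 2.75·A.
e_ss = 10/K_v = 4/165 ⇒ K_v = 412.5 ⇒ A = 412.5/2.75 = 150.

150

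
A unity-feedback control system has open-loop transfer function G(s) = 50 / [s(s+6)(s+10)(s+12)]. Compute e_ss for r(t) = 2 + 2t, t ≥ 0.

28.8

System type = 1 (one pole at s=0). Treating each term separately:
  • 2: tracked with zero error.
  • 2t: e_ss = 2/K_v with K_v=5/72 → 28.8.
Total e_ss = 28.8.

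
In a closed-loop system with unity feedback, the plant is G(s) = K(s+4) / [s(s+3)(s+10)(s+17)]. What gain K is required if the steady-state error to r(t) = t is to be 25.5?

G(s) has one factor of s in the denominator, so the system is type 1.
K_v = lim_{s→0} s·G(s) = K·4 / (3·10·17) = (2/255)·K.
e_ss = 1/K_v = 25.5 ⇒ K_v = 2/51 ⇒ K = (2/51)/(2/255) = 5.

5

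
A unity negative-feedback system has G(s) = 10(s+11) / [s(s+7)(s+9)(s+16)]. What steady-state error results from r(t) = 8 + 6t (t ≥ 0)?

3024/55

G(s) has one factor of s in the denominator, so the system is type 1. By superposition:
  • 8: tracked with zero error.
  • 6t: e_ss = 6/K_v with K_v=55/504 → 3024/55.
Total e_ss = 3024/55.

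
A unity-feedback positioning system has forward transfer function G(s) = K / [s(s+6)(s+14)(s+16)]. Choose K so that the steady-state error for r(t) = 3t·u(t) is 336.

G(s) has one factor of s in the denominator, so the system is type 1.
K_v = lim_{s→0} s·G(s) = K / (6·14·16) = (1/1344)·K.
e_ss = 3/K_v = 336 ⇒ K_v = 1/112 ⇒ K = (1/112)/(1/1344) = 12.

12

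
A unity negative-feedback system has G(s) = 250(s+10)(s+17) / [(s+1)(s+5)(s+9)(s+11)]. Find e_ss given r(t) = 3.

297/8599

G(s) has no factors of s in the denominator, so the system is type 0.
K_p = lim_{s→0} G(s) = 250·10·17 / (1·5·9·11) = 8500/99.
e_ss = 3/(1 + K_p) = 3/(8599/99) = 297/8599.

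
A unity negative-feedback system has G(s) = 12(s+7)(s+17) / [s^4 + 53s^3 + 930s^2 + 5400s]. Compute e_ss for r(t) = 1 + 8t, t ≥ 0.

3600/119

Lowest-order denominator term is 5400s, so the open loop has 1 pole at the origin → type 1 system. By superposition:
  • 1: tracked with zero error.
  • 8t: e_ss = 8/K_v with K_v=119/450 → 3600/119.
Total e_ss = 3600/119.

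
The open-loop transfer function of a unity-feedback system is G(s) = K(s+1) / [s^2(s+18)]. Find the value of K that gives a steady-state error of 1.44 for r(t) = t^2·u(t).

Two free integrators in G(s): this is a type 2 system.
K_a = lim_{s→0} s^2·G(s) = K·1 / (18) = (1/18)·K.
e_ss = 2/K_a = 1.44 ⇒ K_a = 25/18 ⇒ K = (25/18)/(1/18) = 25.

25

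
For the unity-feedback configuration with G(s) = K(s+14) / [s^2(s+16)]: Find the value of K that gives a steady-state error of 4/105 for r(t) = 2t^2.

120

System type = 2 (two poles at s=0).
K_a = lim_{s→0} s^2·G(s) = K·14 / (16) = 0.875·K.
e_ss = 4/K_a = 4/105 ⇒ K_a = 105 ⇒ K = 105/0.875 = 120.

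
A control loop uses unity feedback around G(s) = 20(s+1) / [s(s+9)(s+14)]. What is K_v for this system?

10/63

System type = 1 (one pole at s=0).
K_v = lim_{s→0} s·G(s) = 20·1 / (9·14) = 10/63.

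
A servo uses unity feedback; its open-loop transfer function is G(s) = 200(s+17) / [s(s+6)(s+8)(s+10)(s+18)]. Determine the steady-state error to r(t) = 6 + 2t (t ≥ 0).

The open loop has one pole at the origin → type 1 system. Taking each input component in turn:
  • 6: tracked with zero error.
  • 2t: e_ss = 2/K_v with K_v=85/216 → 432/85.
Total e_ss = 432/85.

432/85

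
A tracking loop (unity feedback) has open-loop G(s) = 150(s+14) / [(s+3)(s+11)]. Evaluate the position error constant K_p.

700/11

No free integrators in G(s): this is a type 0 system.
K_p = lim_{s→0} G(s) = 150·14 / (3·11) = 700/11.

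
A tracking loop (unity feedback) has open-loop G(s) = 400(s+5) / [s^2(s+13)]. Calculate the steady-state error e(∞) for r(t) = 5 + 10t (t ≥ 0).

0

System type = 2 (two poles at s=0). Treating each term separately:
  • 5: tracked with zero error.
  • 10t: tracked with zero error.
Total e_ss = 0.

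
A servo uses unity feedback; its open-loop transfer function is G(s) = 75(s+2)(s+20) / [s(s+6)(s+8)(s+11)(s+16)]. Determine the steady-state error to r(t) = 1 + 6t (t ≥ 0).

One free integrator in G(s): this is a type 1 system. By superposition:
  • 1: tracked with zero error.
  • 6t: e_ss = 6/K_v with K_v=125/352 → 16.896.
Total e_ss = 16.896.

16.896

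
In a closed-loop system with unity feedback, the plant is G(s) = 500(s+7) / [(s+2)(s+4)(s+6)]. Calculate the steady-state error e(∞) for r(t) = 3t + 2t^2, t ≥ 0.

infinity

The open loop has no poles at the origin → type 0 system. Treating each term separately:
  • 3t: a type-0 system cannot track it, e_ss → ∞.
  • 2t^2: a type-0 system cannot track it, e_ss → ∞.
The unbounded component dominates.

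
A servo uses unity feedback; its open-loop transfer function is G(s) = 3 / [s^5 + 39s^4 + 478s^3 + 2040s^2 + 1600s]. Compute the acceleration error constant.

0

Lowest-order denominator term is 1600s, so the open loop has 1 pole at the origin → type 1 system.
K_a = lim_{s→0} s^2·G(s) = 0 (the extra factor of s kills the finite limit).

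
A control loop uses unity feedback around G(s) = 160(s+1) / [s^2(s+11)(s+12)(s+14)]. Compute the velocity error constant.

infinity

K_v = lim_{s→0} s·G(s); with 2 poles at the origin the limit diverges, so K_v = ∞.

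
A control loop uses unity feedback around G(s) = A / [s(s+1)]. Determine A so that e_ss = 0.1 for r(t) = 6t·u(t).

60

G(s) has one factor of s in the denominator, so the system is type 1.
K_v = lim_{s→0} s·G(s) = A / (1) = 1·A.
e_ss = 6/K_v = 0.1 ⇒ K_v = 60 ⇒ A = 60/1 = 60.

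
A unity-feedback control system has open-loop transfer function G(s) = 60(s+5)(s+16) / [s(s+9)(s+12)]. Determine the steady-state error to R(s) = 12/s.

One free integrator in G(s): this is a type 1 system.
K_p = ∞ for a type-1 system; e_ss to a step is zero.

0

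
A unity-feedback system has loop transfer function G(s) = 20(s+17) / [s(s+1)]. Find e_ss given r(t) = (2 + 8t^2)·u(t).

The open loop has one pole at the origin → type 1 system. Treating each term separately:
  • 2: tracked with zero error.
  • 8t^2: a type-1 system cannot track it, e_ss → ∞.
The unbounded component dominates.

infinity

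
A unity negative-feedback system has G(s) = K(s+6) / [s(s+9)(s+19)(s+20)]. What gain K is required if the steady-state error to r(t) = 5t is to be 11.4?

One free integrator in G(s): this is a type 1 system.
K_v = lim_{s→0} s·G(s) = K·6 / (9·19·20) = (1/570)·K.
e_ss = 5/K_v = 11.4 ⇒ K_v = 25/57 ⇒ K = (25/57)/(1/570) = 250.

250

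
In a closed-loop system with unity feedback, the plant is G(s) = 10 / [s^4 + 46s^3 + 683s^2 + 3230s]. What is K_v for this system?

1/323

Factoring s from the denominator leaves a polynomial with constant term 3230, so the system is type 1.
K_v = lim_{s→0} s·G(s) = 10 / 3230 = 1/323.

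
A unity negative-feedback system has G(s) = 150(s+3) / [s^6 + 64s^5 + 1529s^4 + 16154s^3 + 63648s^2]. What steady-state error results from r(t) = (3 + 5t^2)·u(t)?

Lowest-order denominator term is 63648s^2, so the open loop has 2 poles at the origin → type 2 system. Taking each input component in turn:
  • 3: tracked with zero error.
  • 5t^2: e_ss = 10/K_a with K_a=25/3536 → 1414.4.
Total e_ss = 1414.4.

1414.4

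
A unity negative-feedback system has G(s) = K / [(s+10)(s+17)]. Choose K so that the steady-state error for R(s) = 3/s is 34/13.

25

The open loop has no poles at the origin → type 0 system.
K_p = lim_{s→0} G(s) = K / (10·17) = (1/170)·K.
e_ss = 3/(1 + K_p) = 34/13 ⇒ 1 + (1/170)·K = 39/34 ⇒ K = 25.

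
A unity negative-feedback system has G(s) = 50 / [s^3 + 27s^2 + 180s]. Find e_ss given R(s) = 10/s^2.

36

Lowest-order denominator term is 180s, so the open loop has 1 pole at the origin → type 1 system.
K_v = lim_{s→0} s·G(s) = 50 / 180 = 5/18.
e_ss = 10/K_v = 10/(5/18) = 36.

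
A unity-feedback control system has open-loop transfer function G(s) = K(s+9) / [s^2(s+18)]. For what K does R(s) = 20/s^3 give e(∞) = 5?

8

G(s) has two factors of s in the denominator, so the system is type 2.
K_a = lim_{s→0} s^2·G(s) = K·9 / (18) = 0.5·K.
e_ss = 20/K_a = 5 ⇒ K_a = 4 ⇒ K = 4/0.5 = 8.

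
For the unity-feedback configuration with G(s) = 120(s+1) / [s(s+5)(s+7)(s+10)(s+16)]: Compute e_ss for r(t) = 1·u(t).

0

One free integrator in G(s): this is a type 1 system.
A type-1 system has K_p = ∞, so it tracks a step input with zero steady-state error.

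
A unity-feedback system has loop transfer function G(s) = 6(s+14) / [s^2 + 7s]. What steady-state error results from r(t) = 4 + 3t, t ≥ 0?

Lowest-order denominator term is 7s, so the open loop has 1 pole at the origin → type 1 system. Treating each term separately:
  • 4: tracked with zero error.
  • 3t: e_ss = 3/K_v with K_v=12 → 0.25.
Total e_ss = 0.25.

0.25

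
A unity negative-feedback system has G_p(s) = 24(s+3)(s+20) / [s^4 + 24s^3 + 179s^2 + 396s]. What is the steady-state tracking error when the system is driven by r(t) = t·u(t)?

The denominator has no term below 396s — 1 pole at s=0, type 1.
K_v = lim_{s→0} s·G_p(s) = 24·3·20 / 396 = 40/11.
e_ss = 1/K_v = 1/(40/11) = 0.275.

0.275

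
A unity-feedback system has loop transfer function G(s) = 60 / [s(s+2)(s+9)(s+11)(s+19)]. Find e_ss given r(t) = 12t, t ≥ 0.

One free integrator in G(s): this is a type 1 system.
K_v = lim_{s→0} s·G(s) = 60 / (2·9·11·19) = 10/627.
e_ss = 12/K_v = 12/(10/627) = 752.4.

752.4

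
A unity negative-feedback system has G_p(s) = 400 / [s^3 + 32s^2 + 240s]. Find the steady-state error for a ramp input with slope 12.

Lowest-order denominator term is 240s, so the open loop has 1 pole at the origin → type 1 system.
K_v = lim_{s→0} s·G_p(s) = 400 / 240 = 5/3.
e_ss = 12/K_v = 12/(5/3) = 7.2.

7.2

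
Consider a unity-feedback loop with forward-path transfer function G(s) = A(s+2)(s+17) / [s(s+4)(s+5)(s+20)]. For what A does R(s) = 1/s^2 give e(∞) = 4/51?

150

The open loop has one pole at the origin → type 1 system.
K_v = lim_{s→0} s·G(s) = A·2·17 / (4·5·20) = 0.085·A.
e_ss = 1/K_v = 4/51 ⇒ K_v = 12.75 ⇒ A = 12.75/0.085 = 150.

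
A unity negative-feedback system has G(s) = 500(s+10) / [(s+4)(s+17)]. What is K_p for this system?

1250/17

No free integrators in G(s): this is a type 0 system.
K_p = lim_{s→0} G(s) = 500·10 / (4·17) = 1250/17.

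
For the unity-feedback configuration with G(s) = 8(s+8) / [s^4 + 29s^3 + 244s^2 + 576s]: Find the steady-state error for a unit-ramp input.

9

Lowest-order denominator term is 576s, so the open loop has 1 pole at the origin → type 1 system.
K_v = lim_{s→0} s·G(s) = 8·8 / 576 = 1/9.
e_ss = 1/K_v = 1/(1/9) = 9.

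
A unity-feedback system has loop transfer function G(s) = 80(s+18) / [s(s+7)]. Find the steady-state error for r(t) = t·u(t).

G(s) has one factor of s in the denominator, so the system is type 1.
K_v = lim_{s→0} s·G(s) = 80·18 / (7) = 1440/7.
e_ss = 1/K_v = 1/(1440/7) = 7/1440.

7/1440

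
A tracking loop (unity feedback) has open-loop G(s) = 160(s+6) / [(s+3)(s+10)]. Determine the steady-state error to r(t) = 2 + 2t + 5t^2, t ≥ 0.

The open loop has no poles at the origin → type 0 system. By superposition:
  • 2: e_ss = 2/(1+K_p) with K_p=32 → 2/33.
  • 2t: a type-0 system cannot track it, e_ss → ∞.
  • 5t^2: a type-0 system cannot track it, e_ss → ∞.
The unbounded component dominates.

infinity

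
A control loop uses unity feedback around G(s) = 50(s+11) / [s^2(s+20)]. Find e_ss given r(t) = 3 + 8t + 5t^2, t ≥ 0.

System type = 2 (two poles at s=0). By superposition:
  • 3: tracked with zero error.
  • 8t: tracked with zero error.
  • 5t^2: e_ss = 10/K_a with K_a=27.5 → 4/11.
Total e_ss = 4/11.

4/11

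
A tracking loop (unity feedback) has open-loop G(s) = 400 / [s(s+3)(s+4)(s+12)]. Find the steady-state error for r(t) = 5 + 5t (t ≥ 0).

The open loop has one pole at the origin → type 1 system. By superposition:
  • 5: tracked with zero error.
  • 5t: e_ss = 5/K_v with K_v=25/9 → 1.8.
Total e_ss = 1.8.

1.8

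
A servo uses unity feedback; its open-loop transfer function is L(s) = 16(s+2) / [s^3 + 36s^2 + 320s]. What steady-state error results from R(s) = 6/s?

Lowest-order denominator term is 320s, so the open loop has 1 pole at the origin → type 1 system.
K_p = ∞ for a type-1 system; e_ss to a step is zero.

0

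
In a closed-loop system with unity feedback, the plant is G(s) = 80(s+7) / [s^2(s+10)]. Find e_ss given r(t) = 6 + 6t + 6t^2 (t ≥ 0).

Two free integrators in G(s): this is a type 2 system. Taking each input component in turn:
  • 6: tracked with zero error.
  • 6t: tracked with zero error.
  • 6t^2: e_ss = 12/K_a with K_a=56 → 3/14.
Total e_ss = 3/14.

3/14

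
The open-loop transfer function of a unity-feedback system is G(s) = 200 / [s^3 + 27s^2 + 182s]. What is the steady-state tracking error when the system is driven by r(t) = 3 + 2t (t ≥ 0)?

Factoring s from the denominator leaves a polynomial with constant term 182, so the system is type 1. Treating each term separately:
  • 3: tracked with zero error.
  • 2t: e_ss = 2/K_v with K_v=100/91 → 1.82.
Total e_ss = 1.82.

1.82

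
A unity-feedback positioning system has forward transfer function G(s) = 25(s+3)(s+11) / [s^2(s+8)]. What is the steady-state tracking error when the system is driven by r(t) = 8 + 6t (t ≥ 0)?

System type = 2 (two poles at s=0). Taking each input component in turn:
  • 8: tracked with zero error.
  • 6t: tracked with zero error.
Total e_ss = 0.

0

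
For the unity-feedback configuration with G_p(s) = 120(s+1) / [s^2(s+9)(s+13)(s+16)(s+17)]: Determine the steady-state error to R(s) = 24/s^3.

6364.8

Two free integrators in G_p(s): this is a type 2 system.
K_a = lim_{s→0} s^2·G_p(s) = 120·1 / (9·13·16·17) = 5/1326.
r(t) = 12t^2 gives R(s) = 24/s^3.
e_ss = 24/K_a = 24/(5/1326) = 6364.8.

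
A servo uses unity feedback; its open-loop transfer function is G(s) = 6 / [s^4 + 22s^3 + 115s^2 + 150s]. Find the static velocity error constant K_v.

The denominator has no term below 150s — 1 pole at s=0, type 1.
K_v = lim_{s→0} s·G(s) = 6 / 150 = 0.04.

0.04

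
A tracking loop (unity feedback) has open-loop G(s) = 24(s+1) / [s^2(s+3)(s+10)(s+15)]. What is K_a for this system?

4/75

System type = 2 (two poles at s=0).
K_a = lim_{s→0} s^2·G(s) = 24·1 / (3·10·15) = 4/75.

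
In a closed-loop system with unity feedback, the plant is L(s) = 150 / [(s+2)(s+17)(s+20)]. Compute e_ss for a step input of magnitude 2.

The open loop has no poles at the origin → type 0 system.
K_p = lim_{s→0} L(s) = 150 / (2·17·20) = 15/68.
e_ss = 2/(1 + K_p) = 2/(83/68) = 136/83.

136/83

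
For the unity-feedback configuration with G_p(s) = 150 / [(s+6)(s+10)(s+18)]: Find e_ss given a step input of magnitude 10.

System type = 0 (no poles at s=0).
K_p = lim_{s→0} G_p(s) = 150 / (6·10·18) = 5/36.
e_ss = 10/(1 + K_p) = 10/(41/36) = 360/41.

360/41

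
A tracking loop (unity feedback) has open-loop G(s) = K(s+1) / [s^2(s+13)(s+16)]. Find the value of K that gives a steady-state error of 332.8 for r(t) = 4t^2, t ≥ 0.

System type = 2 (two poles at s=0).
K_a = lim_{s→0} s^2·G(s) = K·1 / (13·16) = (1/208)·K.
e_ss = 8/K_a = 332.8 ⇒ K_a = 5/208 ⇒ K = (5/208)/(1/208) = 5.

5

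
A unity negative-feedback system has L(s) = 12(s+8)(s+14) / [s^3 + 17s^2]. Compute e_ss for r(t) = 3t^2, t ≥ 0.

17/224

Lowest-order denominator term is 17s^2, so the open loop has 2 poles at the origin → type 2 system.
K_a = lim_{s→0} s^2·L(s) = 12·8·14 / 17 = 1344/17.
r(t) = 3t^2 gives R(s) = 6/s^3.
e_ss = 6/K_a = 6/(1344/17) = 17/224.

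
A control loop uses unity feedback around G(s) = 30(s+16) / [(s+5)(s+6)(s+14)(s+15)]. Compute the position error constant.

G(s) has no factors of s in the denominator, so the system is type 0.
K_p = lim_{s→0} G(s) = 30·16 / (5·6·14·15) = 8/105.

8/105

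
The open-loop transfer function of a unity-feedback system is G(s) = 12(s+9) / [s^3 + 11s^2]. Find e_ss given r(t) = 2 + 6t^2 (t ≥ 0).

11/9

Factoring s^2 from the denominator leaves a polynomial with constant term 11, so the system is type 2. Taking each input component in turn:
  • 2: tracked with zero error.
  • 6t^2: e_ss = 12/K_a with K_a=108/11 → 11/9.
Total e_ss = 11/9.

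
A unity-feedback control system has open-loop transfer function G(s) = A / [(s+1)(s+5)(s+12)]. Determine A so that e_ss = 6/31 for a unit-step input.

250

G(s) has no factors of s in the denominator, so the system is type 0.
K_p = lim_{s→0} G(s) = A / (1·5·12) = (1/60)·A.
e_ss = 1/(1 + K_p) = 6/31 ⇒ 1 + (1/60)·A = 31/6 ⇒ A = 250.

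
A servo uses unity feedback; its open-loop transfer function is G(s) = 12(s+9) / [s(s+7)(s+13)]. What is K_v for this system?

108/91

One free integrator in G(s): this is a type 1 system.
K_v = lim_{s→0} s·G(s) = 12·9 / (7·13) = 108/91.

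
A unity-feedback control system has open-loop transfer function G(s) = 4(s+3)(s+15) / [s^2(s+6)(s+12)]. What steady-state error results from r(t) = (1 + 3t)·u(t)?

G(s) has two factors of s in the denominator, so the system is type 2. Treating each term separately:
  • 1: tracked with zero error.
  • 3t: tracked with zero error.
Total e_ss = 0.

0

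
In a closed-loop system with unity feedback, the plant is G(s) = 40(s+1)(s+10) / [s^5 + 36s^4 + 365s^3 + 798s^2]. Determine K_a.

Lowest-order denominator term is 798s^2, so the open loop has 2 poles at the origin → type 2 system.
K_a = lim_{s→0} s^2·G(s) = 40·1·10 / 798 = 200/399.

200/399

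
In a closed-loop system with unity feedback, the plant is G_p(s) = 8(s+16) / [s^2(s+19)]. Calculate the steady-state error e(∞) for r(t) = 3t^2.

G_p(s) has two factors of s in the denominator, so the system is type 2.
K_a = lim_{s→0} s^2·G_p(s) = 8·16 / (19) = 128/19.
r(t) = 3t^2 gives R(s) = 6/s^3.
e_ss = 6/K_a = 6/(128/19) = 57/64.

57/64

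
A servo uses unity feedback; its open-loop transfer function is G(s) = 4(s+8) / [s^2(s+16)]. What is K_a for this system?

2

G(s) has two factors of s in the denominator, so the system is type 2.
K_a = lim_{s→0} s^2·G(s) = 4·8 / (16) = 2.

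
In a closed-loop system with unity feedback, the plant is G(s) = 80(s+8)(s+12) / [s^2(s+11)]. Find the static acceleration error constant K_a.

7680/11

Two free integrators in G(s): this is a type 2 system.
K_a = lim_{s→0} s^2·G(s) = 80·8·12 / (11) = 7680/11.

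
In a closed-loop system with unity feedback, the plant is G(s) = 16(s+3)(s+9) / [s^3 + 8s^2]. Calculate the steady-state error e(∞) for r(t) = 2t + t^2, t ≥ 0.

Factoring s^2 from the denominator leaves a polynomial with constant term 8, so the system is type 2. Treating each term separately:
  • 2t: tracked with zero error.
  • t^2: e_ss = 2/K_a with K_a=54 → 1/27.
Total e_ss = 1/27.

1/27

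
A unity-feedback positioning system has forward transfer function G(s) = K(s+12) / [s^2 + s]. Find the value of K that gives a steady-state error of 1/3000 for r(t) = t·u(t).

250

The denominator has no term below s — 1 pole at s=0, type 1.
K_v = lim_{s→0} s·G(s) = K·12 / 1 = 12·K.
e_ss = 1/K_v = 1/3000 ⇒ K_v = 3000 ⇒ K = 3000/12 = 250.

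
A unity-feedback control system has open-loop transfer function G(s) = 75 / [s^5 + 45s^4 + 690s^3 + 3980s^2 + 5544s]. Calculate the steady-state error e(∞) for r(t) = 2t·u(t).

Factoring s from the denominator leaves a polynomial with constant term 5544, so the system is type 1.
K_v = lim_{s→0} s·G(s) = 75 / 5544 = 25/1848.
e_ss = 2/K_v = 2/(25/1848) = 147.84.

147.84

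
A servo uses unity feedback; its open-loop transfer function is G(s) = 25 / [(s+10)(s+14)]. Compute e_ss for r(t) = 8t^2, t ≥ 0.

No free integrators in G(s): this is a type 0 system.
For a type-0 system K_a = 0, so e_ss to a parabolic input is unbounded.

infinity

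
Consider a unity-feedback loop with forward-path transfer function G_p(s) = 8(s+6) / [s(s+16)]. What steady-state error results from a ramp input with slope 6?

2

G_p(s) has one factor of s in the denominator, so the system is type 1.
K_v = lim_{s→0} s·G_p(s) = 8·6 / (16) = 3.
e_ss = 6/K_v = 6/3 = 2.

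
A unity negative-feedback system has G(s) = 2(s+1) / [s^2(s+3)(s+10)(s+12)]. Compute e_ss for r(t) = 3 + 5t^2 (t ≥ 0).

1800

Two free integrators in G(s): this is a type 2 system. Taking each input component in turn:
  • 3: tracked with zero error.
  • 5t^2: e_ss = 10/K_a with K_a=1/180 → 1800.
Total e_ss = 1800.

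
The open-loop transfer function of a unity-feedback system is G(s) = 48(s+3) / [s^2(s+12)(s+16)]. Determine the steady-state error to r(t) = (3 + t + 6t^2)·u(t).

16

System type = 2 (two poles at s=0). Taking each input component in turn:
  • 3: tracked with zero error.
  • t: tracked with zero error.
  • 6t^2: e_ss = 12/K_a with K_a=0.75 → 16.
Total e_ss = 16.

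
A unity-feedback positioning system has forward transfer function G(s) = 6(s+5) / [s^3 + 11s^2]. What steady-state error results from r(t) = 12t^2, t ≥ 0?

8.8

Lowest-order denominator term is 11s^2, so the open loop has 2 poles at the origin → type 2 system.
K_a = lim_{s→0} s^2·G(s) = 6·5 / 11 = 30/11.
r(t) = 12t^2 gives R(s) = 24/s^3.
e_ss = 24/K_a = 24/(30/11) = 8.8.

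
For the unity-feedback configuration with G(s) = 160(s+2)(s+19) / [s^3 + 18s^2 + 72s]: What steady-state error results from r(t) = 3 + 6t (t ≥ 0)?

Factoring s from the denominator leaves a polynomial with constant term 72, so the system is type 1. Taking each input component in turn:
  • 3: tracked with zero error.
  • 6t: e_ss = 6/K_v with K_v=760/9 → 27/380.
Total e_ss = 27/380.

27/380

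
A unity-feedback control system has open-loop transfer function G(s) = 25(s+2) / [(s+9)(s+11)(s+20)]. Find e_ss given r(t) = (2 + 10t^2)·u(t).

No free integrators in G(s): this is a type 0 system. Taking each input component in turn:
  • 2: e_ss = 2/(1+K_p) with K_p=5/198 → 396/203.
  • 10t^2: a type-0 system cannot track it, e_ss → ∞.
The unbounded component dominates.

infinity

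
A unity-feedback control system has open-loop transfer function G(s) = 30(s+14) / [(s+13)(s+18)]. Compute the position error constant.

No free integrators in G(s): this is a type 0 system.
K_p = lim_{s→0} G(s) = 30·14 / (13·18) = 70/39.

70/39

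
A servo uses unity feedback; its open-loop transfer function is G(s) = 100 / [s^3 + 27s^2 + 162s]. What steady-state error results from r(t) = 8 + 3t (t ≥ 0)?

4.86

Lowest-order denominator term is 162s, so the open loop has 1 pole at the origin → type 1 system. Taking each input component in turn:
  • 8: tracked with zero error.
  • 3t: e_ss = 3/K_v with K_v=50/81 → 4.86.
Total e_ss = 4.86.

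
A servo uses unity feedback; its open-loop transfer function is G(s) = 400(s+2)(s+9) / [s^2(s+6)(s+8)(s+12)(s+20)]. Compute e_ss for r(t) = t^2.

3.2

The open loop has two poles at the origin → type 2 system.
K_a = lim_{s→0} s^2·G(s) = 400·2·9 / (6·8·12·20) = 0.625.
r(t) = t^2 gives R(s) = 2/s^3.
e_ss = 2/K_a = 2/0.625 = 3.2.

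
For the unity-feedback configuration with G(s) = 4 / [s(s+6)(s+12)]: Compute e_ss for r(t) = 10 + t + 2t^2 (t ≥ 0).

System type = 1 (one pole at s=0). Treating each term separately:
  • 10: tracked with zero error.
  • t: e_ss = 1/K_v with K_v=1/18 → 18.
  • 2t^2: a type-1 system cannot track it, e_ss → ∞.
The unbounded component dominates.

infinity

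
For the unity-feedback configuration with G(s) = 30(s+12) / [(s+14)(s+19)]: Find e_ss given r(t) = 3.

No free integrators in G(s): this is a type 0 system.
K_p = lim_{s→0} G(s) = 30·12 / (14·19) = 180/133.
e_ss = 3/(1 + K_p) = 3/(313/133) = 399/313.

399/313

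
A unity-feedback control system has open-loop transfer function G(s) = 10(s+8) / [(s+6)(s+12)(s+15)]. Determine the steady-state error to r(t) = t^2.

G(s) has no factors of s in the denominator, so the system is type 0.
For a type-0 system K_a = 0, so e_ss to a parabolic input is unbounded.

infinity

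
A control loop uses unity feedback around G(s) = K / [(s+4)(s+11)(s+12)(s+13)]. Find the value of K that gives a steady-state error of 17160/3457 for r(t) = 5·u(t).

The open loop has no poles at the origin → type 0 system.
K_p = lim_{s→0} G(s) = K / (4·11·12·13) = (1/6864)·K.
e_ss = 5/(1 + K_p) = 17160/3457 ⇒ 1 + (1/6864)·K = 3457/3432 ⇒ K = 50.

50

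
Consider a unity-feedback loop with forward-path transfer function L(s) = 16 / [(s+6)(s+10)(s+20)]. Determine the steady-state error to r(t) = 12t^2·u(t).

infinity

The open loop has no poles at the origin → type 0 system.
For a type-0 system K_a = 0, so e_ss to a parabolic input is unbounded.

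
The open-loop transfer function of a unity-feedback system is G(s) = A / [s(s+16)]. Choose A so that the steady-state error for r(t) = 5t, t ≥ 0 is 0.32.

G(s) has one factor of s in the denominator, so the system is type 1.
K_v = lim_{s→0} s·G(s) = A / (16) = 0.0625·A.
e_ss = 5/K_v = 0.32 ⇒ K_v = 15.625 ⇒ A = 15.625/0.0625 = 250.

250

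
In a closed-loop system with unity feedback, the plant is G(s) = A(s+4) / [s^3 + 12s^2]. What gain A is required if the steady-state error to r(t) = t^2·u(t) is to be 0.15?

40

Factoring s^2 from the denominator leaves a polynomial with constant term 12, so the system is type 2.
K_a = lim_{s→0} s^2·G(s) = A·4 / 12 = (1/3)·A.
e_ss = 2/K_a = 0.15 ⇒ K_a = 40/3 ⇒ A = (40/3)/(1/3) = 40.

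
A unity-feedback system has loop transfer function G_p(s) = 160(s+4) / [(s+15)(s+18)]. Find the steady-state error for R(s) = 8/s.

System type = 0 (no poles at s=0).
K_p = lim_{s→0} G_p(s) = 160·4 / (15·18) = 64/27.
e_ss = 8/(1 + K_p) = 8/(91/27) = 216/91.

216/91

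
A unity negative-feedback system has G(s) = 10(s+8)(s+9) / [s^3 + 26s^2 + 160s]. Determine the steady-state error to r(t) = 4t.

8/9

Lowest-order denominator term is 160s, so the open loop has 1 pole at the origin → type 1 system.
K_v = lim_{s→0} s·G(s) = 10·8·9 / 160 = 4.5.
e_ss = 4/K_v = 4/4.5 = 8/9.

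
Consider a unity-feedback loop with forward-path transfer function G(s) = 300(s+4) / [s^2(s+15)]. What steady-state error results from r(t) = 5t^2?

0.125

G(s) has two factors of s in the denominator, so the system is type 2.
K_a = lim_{s→0} s^2·G(s) = 300·4 / (15) = 80.
r(t) = 5t^2 gives R(s) = 10/s^3.
e_ss = 10/K_a = 10/80 = 0.125.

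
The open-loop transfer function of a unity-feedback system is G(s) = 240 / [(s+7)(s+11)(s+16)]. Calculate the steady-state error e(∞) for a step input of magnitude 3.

System type = 0 (no poles at s=0).
K_p = lim_{s→0} G(s) = 240 / (7·11·16) = 15/77.
e_ss = 3/(1 + K_p) = 3/(92/77) = 231/92.

231/92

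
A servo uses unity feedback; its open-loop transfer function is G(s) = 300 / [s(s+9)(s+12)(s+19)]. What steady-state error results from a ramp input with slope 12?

82.08

G(s) has one factor of s in the denominator, so the system is type 1.
K_v = lim_{s→0} s·G(s) = 300 / (9·12·19) = 25/171.
e_ss = 12/K_v = 12/(25/171) = 82.08.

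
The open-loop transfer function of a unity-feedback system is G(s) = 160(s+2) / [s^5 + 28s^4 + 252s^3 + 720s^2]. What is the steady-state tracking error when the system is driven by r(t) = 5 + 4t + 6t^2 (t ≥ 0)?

27

Lowest-order denominator term is 720s^2, so the open loop has 2 poles at the origin → type 2 system. Taking each input component in turn:
  • 5: tracked with zero error.
  • 4t: tracked with zero error.
  • 6t^2: e_ss = 12/K_a with K_a=4/9 → 27.
Total e_ss = 27.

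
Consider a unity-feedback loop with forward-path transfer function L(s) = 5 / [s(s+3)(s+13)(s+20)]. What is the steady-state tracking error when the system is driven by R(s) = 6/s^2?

L(s) has one factor of s in the denominator, so the system is type 1.
K_v = lim_{s→0} s·L(s) = 5 / (3·13·20) = 1/156.
e_ss = 6/K_v = 6/(1/156) = 936.

936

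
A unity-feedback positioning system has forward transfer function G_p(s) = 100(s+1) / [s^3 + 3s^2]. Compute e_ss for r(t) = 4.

Factoring s^2 from the denominator leaves a polynomial with constant term 3, so the system is type 2.
K_p = ∞ for a type-2 system; e_ss to a step is zero.

0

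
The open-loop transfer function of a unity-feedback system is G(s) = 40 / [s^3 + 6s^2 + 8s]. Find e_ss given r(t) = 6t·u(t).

The denominator has no term below 8s — 1 pole at s=0, type 1.
K_v = lim_{s→0} s·G(s) = 40 / 8 = 5.
e_ss = 6/K_v = 6/5 = 1.2.

1.2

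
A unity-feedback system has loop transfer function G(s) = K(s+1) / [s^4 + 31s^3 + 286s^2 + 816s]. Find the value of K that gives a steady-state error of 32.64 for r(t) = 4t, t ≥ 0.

100

The denominator has no term below 816s — 1 pole at s=0, type 1.
K_v = lim_{s→0} s·G(s) = K·1 / 816 = (1/816)·K.
e_ss = 4/K_v = 32.64 ⇒ K_v = 25/204 ⇒ K = (25/204)/(1/816) = 100.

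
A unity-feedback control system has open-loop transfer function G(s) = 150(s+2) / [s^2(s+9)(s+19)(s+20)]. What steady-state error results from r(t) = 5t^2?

114

The open loop has two poles at the origin → type 2 system.
K_a = lim_{s→0} s^2·G(s) = 150·2 / (9·19·20) = 5/57.
r(t) = 5t^2 gives R(s) = 10/s^3.
e_ss = 10/K_a = 10/(5/57) = 114.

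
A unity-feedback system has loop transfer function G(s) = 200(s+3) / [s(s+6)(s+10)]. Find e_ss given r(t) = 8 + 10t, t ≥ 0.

1

System type = 1 (one pole at s=0). Taking each input component in turn:
  • 8: tracked with zero error.
  • 10t: e_ss = 10/K_v with K_v=10 → 1.
Total e_ss = 1.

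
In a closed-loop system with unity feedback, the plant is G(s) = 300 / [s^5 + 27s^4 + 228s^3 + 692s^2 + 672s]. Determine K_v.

25/56

Factoring s from the denominator leaves a polynomial with constant term 672, so the system is type 1.
K_v = lim_{s→0} s·G(s) = 300 / 672 = 25/56.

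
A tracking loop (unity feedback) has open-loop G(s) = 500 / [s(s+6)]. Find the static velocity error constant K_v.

250/3

The open loop has one pole at the origin → type 1 system.
K_v = lim_{s→0} s·G(s) = 500 / (6) = 250/3.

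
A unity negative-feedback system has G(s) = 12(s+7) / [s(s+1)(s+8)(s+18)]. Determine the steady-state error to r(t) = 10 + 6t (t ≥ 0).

The open loop has one pole at the origin → type 1 system. By superposition:
  • 10: tracked with zero error.
  • 6t: e_ss = 6/K_v with K_v=7/12 → 72/7.
Total e_ss = 72/7.

72/7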